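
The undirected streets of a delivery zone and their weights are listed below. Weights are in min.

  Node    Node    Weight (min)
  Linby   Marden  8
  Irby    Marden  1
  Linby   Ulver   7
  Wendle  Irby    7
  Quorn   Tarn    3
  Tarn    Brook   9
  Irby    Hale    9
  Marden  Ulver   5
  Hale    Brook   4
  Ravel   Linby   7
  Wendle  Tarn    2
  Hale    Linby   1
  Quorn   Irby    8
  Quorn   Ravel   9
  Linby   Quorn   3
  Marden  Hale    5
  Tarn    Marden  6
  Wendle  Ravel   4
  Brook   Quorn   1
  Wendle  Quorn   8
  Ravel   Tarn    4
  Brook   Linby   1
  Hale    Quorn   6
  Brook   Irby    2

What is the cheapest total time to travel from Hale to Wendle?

Shortest distances from Hale:
Hale: 0
Linby: 1  (via Hale)
Brook: 2  (via Linby)
Quorn: 3  (via Brook)
Irby: 4  (via Brook)
Marden: 5  (via Hale)
Tarn: 6  (via Quorn)
Ravel: 8  (via Linby)
Ulver: 8  (via Linby)
Wendle: 8  (via Tarn)
Shortest route: Hale → Linby → Brook → Quorn → Tarn → Wendle = 8 min.

8 min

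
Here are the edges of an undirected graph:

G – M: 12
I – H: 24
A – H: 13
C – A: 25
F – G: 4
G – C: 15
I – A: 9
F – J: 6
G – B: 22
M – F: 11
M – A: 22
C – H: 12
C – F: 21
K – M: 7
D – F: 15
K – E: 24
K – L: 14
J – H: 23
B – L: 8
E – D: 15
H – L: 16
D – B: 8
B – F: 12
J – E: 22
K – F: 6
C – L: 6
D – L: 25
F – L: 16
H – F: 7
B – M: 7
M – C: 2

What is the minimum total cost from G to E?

32

Enumerating some paths:
G → F → J → E: 4+6+22 = 32
G → F → K → E: 4+6+24 = 34
G → F → D → E: 4+15+15 = 34
G → F → B → D → E: 4+12+8+15 = 39
The minimum is 32 via G → F → J → E.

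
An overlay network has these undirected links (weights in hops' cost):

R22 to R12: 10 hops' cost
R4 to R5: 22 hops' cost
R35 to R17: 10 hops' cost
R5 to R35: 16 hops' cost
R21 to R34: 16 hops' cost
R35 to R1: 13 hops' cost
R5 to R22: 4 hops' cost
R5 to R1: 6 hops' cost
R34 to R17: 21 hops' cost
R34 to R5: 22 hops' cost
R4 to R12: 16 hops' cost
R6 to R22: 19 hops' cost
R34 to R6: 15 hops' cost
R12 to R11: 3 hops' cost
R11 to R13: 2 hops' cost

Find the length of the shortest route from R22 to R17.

30 hops' cost

Shortest distances from R22:
R22: 0
R5: 4  (via R22)
R1: 10  (via R5)
R12: 10  (via R22)
R11: 13  (via R12)
R13: 15  (via R11)
R6: 19  (via R22)
R35: 20  (via R5)
R34: 26  (via R5)
R4: 26  (via R5)
R17: 30  (via R35)
Shortest route: R22 → R5 → R35 → R17 = 30 hops' cost.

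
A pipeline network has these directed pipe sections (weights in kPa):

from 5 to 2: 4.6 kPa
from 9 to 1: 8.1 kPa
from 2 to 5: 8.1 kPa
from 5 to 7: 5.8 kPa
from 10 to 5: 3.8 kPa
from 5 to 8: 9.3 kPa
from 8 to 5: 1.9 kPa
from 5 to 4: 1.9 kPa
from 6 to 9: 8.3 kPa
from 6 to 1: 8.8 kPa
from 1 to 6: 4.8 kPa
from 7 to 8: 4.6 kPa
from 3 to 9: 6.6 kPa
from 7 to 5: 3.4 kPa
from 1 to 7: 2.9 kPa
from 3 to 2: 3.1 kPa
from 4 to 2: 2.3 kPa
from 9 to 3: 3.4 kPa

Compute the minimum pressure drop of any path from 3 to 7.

Compare a few routes:
3–2–5–7: 3.1+8.1+5.8 = 17
3–9–1–7: 6.6+8.1+2.9 = 17.6
The minimum is 17 kPa via 3–2–5–7.

17 kPa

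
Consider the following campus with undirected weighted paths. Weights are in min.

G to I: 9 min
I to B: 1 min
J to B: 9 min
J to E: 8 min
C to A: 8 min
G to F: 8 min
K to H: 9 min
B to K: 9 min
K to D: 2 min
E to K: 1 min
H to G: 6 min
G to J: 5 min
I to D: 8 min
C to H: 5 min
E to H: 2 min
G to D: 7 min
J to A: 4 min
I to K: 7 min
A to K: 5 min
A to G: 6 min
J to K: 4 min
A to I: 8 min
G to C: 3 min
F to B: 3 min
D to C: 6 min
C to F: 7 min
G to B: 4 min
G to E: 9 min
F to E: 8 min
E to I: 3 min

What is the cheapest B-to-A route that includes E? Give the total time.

Best B to E: B → I → E costing 4
Best E to A: E → K → A costing 6
Total via E: 4 + 6 = 10 min.

10 min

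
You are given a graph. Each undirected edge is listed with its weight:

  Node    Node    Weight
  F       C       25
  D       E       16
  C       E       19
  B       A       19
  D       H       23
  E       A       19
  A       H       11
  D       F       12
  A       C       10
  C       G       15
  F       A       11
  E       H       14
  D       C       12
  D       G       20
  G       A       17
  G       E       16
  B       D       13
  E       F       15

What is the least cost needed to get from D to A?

Running Dijkstra from D:
D: 0
C: 12  (via D)
F: 12  (via D)
B: 13  (via D)
E: 16  (via D)
G: 20  (via D)
A: 22  (via C)
Shortest route: D → C → A = 22.

22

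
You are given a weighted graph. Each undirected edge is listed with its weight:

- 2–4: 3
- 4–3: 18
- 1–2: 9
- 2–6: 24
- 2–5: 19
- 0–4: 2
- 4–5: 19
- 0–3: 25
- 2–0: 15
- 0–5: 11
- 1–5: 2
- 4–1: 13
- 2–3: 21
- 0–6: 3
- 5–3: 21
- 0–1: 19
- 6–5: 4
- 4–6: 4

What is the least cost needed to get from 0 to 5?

Candidate routes:
0 - 5: 11 = 11
0 - 4 - 6 - 5: 2+4+4 = 10
0 - 6 - 5: 3+4 = 7
Cheapest is 0 - 6 - 5 at 7.

7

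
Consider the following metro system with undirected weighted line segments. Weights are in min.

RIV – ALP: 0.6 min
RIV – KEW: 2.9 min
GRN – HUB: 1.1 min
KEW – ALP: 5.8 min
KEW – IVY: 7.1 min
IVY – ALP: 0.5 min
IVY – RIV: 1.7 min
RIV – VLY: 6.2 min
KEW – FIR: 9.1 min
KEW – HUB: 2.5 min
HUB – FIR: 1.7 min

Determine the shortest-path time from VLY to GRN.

12.7 min

Settle nodes by increasing distance from VLY:
VLY: 0
RIV: 6.2  (via VLY)
ALP: 6.8  (via RIV)
IVY: 7.3  (via ALP)
KEW: 9.1  (via RIV)
HUB: 11.6  (via KEW)
GRN: 12.7  (via HUB)
Shortest route: VLY–RIV–KEW–HUB–GRN = 12.7 min.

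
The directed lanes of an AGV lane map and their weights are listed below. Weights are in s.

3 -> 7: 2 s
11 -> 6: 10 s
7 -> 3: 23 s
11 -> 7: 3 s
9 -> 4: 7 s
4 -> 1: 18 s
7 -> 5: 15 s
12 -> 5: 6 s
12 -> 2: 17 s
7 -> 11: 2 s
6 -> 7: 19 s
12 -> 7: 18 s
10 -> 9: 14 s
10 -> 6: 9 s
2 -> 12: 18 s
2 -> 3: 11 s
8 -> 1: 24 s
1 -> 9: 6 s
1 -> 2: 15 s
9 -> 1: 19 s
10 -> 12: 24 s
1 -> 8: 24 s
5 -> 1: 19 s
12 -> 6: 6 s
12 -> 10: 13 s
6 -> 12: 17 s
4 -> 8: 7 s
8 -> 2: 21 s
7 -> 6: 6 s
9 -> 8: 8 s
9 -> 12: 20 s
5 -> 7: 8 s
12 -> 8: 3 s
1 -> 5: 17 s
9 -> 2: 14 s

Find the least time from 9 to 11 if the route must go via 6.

47 s

Shortest 9→6: 9 → 12 → 6 = 26
Shortest 6→11: 6 → 7 → 11 = 21
Total via 6: 26 + 21 = 47 s.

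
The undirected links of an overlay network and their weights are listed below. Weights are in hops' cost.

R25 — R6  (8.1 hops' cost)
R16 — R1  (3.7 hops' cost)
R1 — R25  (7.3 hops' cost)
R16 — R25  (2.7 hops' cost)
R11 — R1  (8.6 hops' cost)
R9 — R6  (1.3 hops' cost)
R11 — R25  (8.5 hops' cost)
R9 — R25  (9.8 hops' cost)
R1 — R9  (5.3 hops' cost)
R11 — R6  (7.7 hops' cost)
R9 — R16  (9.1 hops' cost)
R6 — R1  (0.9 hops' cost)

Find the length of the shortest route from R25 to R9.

8.6 hops' cost

Candidate routes:
R25 - R1 - R6 - R9: 7.3+0.9+1.3 = 9.5
R25 - R16 - R1 - R6 - R9: 2.7+3.7+0.9+1.3 = 8.6
R25 - R6 - R9: 8.1+1.3 = 9.4
R25 - R9: 9.8 = 9.8
Cheapest is R25 - R16 - R1 - R6 - R9 at 8.6 hops' cost.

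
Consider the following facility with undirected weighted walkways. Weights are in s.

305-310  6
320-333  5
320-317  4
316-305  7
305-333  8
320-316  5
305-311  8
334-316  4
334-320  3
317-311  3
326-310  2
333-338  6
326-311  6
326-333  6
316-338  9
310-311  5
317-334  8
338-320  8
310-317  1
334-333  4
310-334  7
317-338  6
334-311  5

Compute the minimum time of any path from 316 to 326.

Shortest distances from 316:
316: 0
334: 4  (via 316)
320: 5  (via 316)
305: 7  (via 316)
333: 8  (via 334)
311: 9  (via 334)
338: 9  (via 316)
317: 9  (via 320)
310: 10  (via 317)
326: 12  (via 310)
Shortest route: 316 → 320 → 317 → 310 → 326 = 12 s.

12 s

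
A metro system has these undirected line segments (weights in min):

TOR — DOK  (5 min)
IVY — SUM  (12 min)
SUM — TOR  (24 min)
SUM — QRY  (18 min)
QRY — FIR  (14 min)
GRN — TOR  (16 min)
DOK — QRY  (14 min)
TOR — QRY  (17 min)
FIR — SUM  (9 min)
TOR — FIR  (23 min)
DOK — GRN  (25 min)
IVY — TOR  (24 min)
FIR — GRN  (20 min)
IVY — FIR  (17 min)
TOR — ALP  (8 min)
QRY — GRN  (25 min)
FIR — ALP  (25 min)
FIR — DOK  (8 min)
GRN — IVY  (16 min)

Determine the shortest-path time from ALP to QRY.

Enumerating some paths:
ALP → TOR → DOK → FIR → QRY: 8+5+8+14 = 35
ALP → TOR → QRY: 8+17 = 25
ALP → TOR → DOK → QRY: 8+5+14 = 27
Cheapest is ALP → TOR → QRY at 25 min.

25 min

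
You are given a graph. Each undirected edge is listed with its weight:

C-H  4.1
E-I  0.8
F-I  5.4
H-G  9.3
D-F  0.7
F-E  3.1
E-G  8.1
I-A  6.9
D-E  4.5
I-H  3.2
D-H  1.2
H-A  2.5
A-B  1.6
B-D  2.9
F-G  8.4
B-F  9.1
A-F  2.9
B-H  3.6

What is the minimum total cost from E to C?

Settle nodes by increasing distance from E:
E: 0
I: 0.8  (via E)
F: 3.1  (via E)
D: 3.8  (via F)
H: 4  (via I)
A: 6  (via F)
B: 6.7  (via D)
C: 8.1  (via H)
Shortest route: E → I → H → C = 8.1.

8.1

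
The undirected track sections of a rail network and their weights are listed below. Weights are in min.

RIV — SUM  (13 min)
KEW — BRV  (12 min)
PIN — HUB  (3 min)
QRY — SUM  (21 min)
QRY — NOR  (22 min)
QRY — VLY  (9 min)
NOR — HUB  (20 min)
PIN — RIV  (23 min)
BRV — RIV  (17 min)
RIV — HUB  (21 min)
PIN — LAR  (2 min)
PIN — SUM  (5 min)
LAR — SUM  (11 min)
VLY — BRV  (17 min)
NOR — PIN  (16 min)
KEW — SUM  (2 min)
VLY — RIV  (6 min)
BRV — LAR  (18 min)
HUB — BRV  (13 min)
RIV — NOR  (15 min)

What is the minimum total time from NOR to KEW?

23 min

Running Dijkstra from NOR:
NOR: 0
RIV: 15  (via NOR)
PIN: 16  (via NOR)
LAR: 18  (via PIN)
HUB: 19  (via PIN)
VLY: 21  (via RIV)
SUM: 21  (via PIN)
QRY: 22  (via NOR)
KEW: 23  (via SUM)
Shortest route: NOR–PIN–SUM–KEW = 23 min.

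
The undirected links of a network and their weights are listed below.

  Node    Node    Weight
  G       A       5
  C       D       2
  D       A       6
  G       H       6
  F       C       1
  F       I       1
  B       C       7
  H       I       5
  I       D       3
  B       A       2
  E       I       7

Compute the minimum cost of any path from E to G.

Shortest distances from E:
E: 0
I: 7  (via E)
F: 8  (via I)
C: 9  (via F)
D: 10  (via I)
H: 12  (via I)
A: 16  (via D)
B: 16  (via C)
G: 18  (via H)
Shortest route: E–I–H–G = 18.

18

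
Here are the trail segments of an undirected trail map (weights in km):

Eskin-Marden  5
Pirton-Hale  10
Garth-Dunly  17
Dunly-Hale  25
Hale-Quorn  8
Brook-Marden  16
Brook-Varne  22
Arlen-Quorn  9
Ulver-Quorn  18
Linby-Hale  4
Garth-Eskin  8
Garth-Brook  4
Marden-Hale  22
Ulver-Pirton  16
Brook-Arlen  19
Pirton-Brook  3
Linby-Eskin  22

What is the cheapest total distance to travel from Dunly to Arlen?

Candidate routes:
Dunly - Garth - Brook - Arlen: 17+4+19 = 40
Dunly - Garth - Brook - Pirton - Hale - Quorn - Arlen: 17+4+3+10+8+9 = 51
Dunly - Hale - Quorn - Arlen: 25+8+9 = 42
The minimum is 40 km via Dunly - Garth - Brook - Arlen.

40 km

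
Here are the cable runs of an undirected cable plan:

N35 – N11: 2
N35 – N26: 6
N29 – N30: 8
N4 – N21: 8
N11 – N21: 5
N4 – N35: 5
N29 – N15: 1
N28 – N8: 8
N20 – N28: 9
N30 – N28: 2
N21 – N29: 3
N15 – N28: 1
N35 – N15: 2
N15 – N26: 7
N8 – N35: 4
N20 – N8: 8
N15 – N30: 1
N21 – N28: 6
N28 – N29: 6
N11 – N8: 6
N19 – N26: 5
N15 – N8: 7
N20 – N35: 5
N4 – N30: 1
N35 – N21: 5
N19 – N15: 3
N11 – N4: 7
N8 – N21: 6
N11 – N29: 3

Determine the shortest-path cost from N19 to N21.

7

Enumerating some paths:
N19 → N15 → N29 → N21: 3+1+3 = 7
N19 → N15 → N28 → N21: 3+1+6 = 10
The minimum is 7 via N19 → N15 → N29 → N21.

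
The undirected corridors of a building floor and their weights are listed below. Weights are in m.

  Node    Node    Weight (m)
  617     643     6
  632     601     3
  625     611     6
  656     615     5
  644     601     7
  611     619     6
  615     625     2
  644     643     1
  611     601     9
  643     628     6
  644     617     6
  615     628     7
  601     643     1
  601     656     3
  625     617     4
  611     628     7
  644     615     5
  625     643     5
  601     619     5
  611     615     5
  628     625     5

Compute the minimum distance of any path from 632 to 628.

Running Dijkstra from 632:
632: 0
601: 3  (via 632)
643: 4  (via 601)
644: 5  (via 643)
656: 6  (via 601)
619: 8  (via 601)
625: 9  (via 643)
615: 10  (via 644)
628: 10  (via 643)
Shortest route: 632–601–643–628 = 10 m.

10 m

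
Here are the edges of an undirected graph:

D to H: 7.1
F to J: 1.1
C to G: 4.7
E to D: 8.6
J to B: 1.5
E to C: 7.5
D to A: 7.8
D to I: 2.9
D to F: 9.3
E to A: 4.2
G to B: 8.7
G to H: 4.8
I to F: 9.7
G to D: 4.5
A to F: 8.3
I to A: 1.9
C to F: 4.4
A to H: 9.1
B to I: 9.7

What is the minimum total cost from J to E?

Running Dijkstra from J:
J: 0
F: 1.1  (via J)
B: 1.5  (via J)
C: 5.5  (via F)
A: 9.4  (via F)
G: 10.2  (via B)
D: 10.4  (via F)
I: 10.8  (via F)
E: 13  (via C)
Shortest route: J → F → C → E = 13.

13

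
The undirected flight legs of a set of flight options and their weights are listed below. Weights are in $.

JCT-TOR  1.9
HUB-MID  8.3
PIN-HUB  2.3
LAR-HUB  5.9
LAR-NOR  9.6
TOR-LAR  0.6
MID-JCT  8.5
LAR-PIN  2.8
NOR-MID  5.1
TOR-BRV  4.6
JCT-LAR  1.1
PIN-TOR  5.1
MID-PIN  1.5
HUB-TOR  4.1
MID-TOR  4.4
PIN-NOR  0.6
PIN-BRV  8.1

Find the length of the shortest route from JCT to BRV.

$6.3

Compare a few routes:
JCT - TOR - BRV: 1.9+4.6 = 6.5
JCT - LAR - TOR - BRV: 1.1+0.6+4.6 = 6.3
JCT - TOR - LAR - PIN - BRV: 1.9+0.6+2.8+8.1 = 13.4
JCT - LAR - PIN - BRV: 1.1+2.8+8.1 = 12
The minimum is $6.3 via JCT - LAR - TOR - BRV.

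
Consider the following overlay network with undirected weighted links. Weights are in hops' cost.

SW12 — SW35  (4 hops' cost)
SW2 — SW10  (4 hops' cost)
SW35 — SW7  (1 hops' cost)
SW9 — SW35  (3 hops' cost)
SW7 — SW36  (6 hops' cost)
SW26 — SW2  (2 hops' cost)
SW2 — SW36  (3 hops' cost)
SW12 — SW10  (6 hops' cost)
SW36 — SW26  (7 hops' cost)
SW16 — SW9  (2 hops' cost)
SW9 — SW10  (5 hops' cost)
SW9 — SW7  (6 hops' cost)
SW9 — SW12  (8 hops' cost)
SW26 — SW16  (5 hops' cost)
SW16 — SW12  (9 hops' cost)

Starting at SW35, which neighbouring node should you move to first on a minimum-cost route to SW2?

Enumerating some paths:
SW35 → SW9 → SW16 → SW26 → SW2: 3+2+5+2 = 12
SW35 → SW7 → SW36 → SW2: 1+6+3 = 10
SW35 → SW9 → SW10 → SW2: 3+5+4 = 12
Cheapest is SW35 → SW7 → SW36 → SW2 at 10 hops' cost.
So from SW35 the first move is to SW7.

SW7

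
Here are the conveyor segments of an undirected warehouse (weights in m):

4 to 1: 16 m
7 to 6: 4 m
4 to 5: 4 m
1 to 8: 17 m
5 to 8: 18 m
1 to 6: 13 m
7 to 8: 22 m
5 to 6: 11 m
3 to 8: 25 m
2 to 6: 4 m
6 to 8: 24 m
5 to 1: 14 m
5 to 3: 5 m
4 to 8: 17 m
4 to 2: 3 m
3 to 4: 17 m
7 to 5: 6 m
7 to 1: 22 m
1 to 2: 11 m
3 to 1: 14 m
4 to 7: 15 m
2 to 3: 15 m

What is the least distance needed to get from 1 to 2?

11 m

Candidate routes:
1–5–4–2: 14+4+3 = 21
1–6–2: 13+4 = 17
1–2: 11 = 11
1–4–2: 16+3 = 19
The minimum is 11 m via 1–2.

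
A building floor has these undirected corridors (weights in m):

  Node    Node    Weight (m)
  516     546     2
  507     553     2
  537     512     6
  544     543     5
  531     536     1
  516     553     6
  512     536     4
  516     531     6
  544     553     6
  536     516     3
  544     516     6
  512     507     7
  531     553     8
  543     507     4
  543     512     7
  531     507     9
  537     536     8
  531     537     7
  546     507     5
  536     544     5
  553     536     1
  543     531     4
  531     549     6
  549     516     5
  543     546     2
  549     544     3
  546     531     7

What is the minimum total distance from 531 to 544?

6 m

Candidate routes:
531 → 536 → 544: 1+5 = 6
531 → 536 → 553 → 544: 1+1+6 = 8
The minimum is 6 m via 531 → 536 → 544.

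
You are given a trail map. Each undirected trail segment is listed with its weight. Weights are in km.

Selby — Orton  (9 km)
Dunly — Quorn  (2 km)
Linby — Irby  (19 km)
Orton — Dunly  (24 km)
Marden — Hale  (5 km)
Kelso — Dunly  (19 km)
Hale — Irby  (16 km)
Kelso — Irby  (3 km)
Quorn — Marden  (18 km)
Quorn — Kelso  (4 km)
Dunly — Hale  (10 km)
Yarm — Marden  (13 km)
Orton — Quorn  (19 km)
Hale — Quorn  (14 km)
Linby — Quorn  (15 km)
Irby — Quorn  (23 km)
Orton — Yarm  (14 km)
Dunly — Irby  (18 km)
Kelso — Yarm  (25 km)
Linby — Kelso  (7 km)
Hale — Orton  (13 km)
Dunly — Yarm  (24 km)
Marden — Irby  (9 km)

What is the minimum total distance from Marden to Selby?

27 km

Running Dijkstra from Marden:
Marden: 0
Hale: 5  (via Marden)
Irby: 9  (via Marden)
Kelso: 12  (via Irby)
Yarm: 13  (via Marden)
Dunly: 15  (via Hale)
Quorn: 16  (via Kelso)
Orton: 18  (via Hale)
Linby: 19  (via Kelso)
Selby: 27  (via Orton)
Shortest route: Marden → Hale → Orton → Selby = 27 km.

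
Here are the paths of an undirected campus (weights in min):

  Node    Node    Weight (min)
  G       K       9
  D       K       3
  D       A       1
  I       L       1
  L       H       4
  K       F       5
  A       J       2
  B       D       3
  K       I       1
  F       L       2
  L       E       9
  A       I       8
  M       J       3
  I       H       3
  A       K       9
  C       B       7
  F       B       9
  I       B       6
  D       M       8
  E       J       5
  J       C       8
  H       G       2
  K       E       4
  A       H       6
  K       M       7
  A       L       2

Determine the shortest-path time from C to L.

12 min

Candidate routes:
C → J → A → L: 8+2+2 = 12
C → B → D → A → L: 7+3+1+2 = 13
C → B → I → L: 7+6+1 = 14
Cheapest is C → J → A → L at 12 min.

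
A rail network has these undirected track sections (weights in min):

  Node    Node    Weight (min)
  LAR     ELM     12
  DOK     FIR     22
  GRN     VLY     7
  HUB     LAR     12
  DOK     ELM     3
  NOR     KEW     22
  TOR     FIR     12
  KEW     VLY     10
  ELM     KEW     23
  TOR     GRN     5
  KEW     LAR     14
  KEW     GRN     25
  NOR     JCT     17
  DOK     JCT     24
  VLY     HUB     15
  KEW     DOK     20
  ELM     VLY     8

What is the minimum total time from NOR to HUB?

47 min

Compare a few routes:
NOR - KEW - VLY - ELM - LAR - HUB: 22+10+8+12+12 = 64
NOR - KEW - LAR - HUB: 22+14+12 = 48
NOR - JCT - DOK - ELM - VLY - HUB: 17+24+3+8+15 = 67
NOR - KEW - VLY - HUB: 22+10+15 = 47
The minimum is 47 min via NOR - KEW - VLY - HUB.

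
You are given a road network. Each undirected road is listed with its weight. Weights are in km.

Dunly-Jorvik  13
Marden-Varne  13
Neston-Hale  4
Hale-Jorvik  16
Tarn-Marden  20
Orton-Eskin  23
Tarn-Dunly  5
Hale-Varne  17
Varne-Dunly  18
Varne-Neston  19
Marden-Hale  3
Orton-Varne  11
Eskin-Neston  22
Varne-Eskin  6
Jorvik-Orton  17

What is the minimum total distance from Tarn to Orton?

Candidate routes:
Tarn–Dunly–Varne–Orton: 5+18+11 = 34
Tarn–Marden–Varne–Orton: 20+13+11 = 44
Tarn–Dunly–Jorvik–Orton: 5+13+17 = 35
Cheapest is Tarn–Dunly–Varne–Orton at 34 km.

34 km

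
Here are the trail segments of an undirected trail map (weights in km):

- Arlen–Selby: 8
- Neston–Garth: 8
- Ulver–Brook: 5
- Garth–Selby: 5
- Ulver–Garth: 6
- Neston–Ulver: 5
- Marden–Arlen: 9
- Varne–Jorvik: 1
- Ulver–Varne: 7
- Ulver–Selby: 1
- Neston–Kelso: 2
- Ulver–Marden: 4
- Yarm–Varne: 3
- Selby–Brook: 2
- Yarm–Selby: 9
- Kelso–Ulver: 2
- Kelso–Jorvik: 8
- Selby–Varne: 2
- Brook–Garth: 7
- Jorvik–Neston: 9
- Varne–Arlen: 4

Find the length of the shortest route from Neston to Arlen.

11 km

Candidate routes:
Neston - Kelso - Ulver - Selby - Arlen: 2+2+1+8 = 13
Neston - Ulver - Selby - Varne - Arlen: 5+1+2+4 = 12
Neston - Kelso - Ulver - Selby - Varne - Arlen: 2+2+1+2+4 = 11
Cheapest is Neston - Kelso - Ulver - Selby - Varne - Arlen at 11 km.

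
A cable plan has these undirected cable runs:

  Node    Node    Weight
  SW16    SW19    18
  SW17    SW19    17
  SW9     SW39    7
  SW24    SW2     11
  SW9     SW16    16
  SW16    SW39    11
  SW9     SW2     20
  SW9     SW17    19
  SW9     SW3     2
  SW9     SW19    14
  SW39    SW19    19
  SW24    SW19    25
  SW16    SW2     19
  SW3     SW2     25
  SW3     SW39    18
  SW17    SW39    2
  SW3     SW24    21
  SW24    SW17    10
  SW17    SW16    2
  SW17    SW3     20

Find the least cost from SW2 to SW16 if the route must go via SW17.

Best SW2 to SW17: SW2 → SW24 → SW17 costing 21
Best SW17 to SW16: SW17 → SW16 costing 2
Total via SW17: 21 + 2 = 23.

23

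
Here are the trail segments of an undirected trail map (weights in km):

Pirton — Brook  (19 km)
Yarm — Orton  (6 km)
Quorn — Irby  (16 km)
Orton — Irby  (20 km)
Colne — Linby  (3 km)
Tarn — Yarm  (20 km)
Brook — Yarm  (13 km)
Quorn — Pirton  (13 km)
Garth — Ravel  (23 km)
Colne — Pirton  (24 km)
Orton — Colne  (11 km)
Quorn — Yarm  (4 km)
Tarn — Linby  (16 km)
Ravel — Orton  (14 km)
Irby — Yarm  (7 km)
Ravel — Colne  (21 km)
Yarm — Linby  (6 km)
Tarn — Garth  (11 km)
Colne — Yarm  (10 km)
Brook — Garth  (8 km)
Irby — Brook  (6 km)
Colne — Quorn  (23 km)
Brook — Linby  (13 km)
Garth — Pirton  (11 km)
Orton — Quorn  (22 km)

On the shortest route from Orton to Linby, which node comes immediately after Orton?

Yarm

Enumerating some paths:
Orton - Yarm - Colne - Linby: 6+10+3 = 19
Orton - Colne - Linby: 11+3 = 14
Orton - Colne - Yarm - Linby: 11+10+6 = 27
Orton - Yarm - Linby: 6+6 = 12
Cheapest is Orton - Yarm - Linby at 12 km.
So from Orton the first move is to Yarm.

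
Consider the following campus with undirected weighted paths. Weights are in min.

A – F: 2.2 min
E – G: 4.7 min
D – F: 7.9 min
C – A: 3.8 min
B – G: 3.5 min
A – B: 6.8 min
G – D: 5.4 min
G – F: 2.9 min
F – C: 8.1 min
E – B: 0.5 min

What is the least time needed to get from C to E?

11.1 min

Compare a few routes:
C–A–F–G–B–E: 3.8+2.2+2.9+3.5+0.5 = 12.9
C–A–B–E: 3.8+6.8+0.5 = 11.1
Cheapest is C–A–B–E at 11.1 min.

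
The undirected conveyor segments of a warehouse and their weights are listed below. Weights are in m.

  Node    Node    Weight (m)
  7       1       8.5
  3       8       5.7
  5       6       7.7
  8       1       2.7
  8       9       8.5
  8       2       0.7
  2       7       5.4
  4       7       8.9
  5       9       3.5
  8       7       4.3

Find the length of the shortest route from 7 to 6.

24 m

Candidate routes:
7–2–8–9–5–6: 5.4+0.7+8.5+3.5+7.7 = 25.8
7–1–8–9–5–6: 8.5+2.7+8.5+3.5+7.7 = 30.9
7–8–9–5–6: 4.3+8.5+3.5+7.7 = 24
Cheapest is 7–8–9–5–6 at 24 m.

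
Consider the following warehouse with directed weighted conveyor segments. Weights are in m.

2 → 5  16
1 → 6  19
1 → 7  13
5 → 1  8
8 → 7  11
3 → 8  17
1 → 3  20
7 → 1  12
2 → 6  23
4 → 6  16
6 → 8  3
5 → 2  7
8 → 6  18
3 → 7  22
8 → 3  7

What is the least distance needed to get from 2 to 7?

37 m

Settle nodes by increasing distance from 2:
2: 0
5: 16  (via 2)
6: 23  (via 2)
1: 24  (via 5)
8: 26  (via 6)
3: 33  (via 8)
7: 37  (via 1)
Shortest route: 2 → 5 → 1 → 7 = 37 m.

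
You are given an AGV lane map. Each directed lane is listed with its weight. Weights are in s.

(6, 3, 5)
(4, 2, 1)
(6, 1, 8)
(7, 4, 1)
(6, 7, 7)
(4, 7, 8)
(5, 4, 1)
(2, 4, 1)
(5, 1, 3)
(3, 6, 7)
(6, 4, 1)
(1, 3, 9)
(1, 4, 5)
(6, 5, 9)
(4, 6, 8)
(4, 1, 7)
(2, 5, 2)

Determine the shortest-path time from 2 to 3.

Settle nodes by increasing distance from 2:
2: 0
4: 1  (via 2)
5: 2  (via 2)
1: 5  (via 5)
6: 9  (via 4)
7: 9  (via 4)
3: 14  (via 1)
Shortest route: 2–5–1–3 = 14 s.

14 s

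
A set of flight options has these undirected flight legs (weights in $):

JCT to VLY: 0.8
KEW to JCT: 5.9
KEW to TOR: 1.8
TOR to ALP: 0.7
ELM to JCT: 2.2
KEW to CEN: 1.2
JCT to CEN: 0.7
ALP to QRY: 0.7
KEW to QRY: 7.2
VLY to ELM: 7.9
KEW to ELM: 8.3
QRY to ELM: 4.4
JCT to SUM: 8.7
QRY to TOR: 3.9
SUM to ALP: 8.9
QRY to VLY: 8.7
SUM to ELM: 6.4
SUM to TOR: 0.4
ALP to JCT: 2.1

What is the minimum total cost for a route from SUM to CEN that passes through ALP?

$3.9

Shortest SUM→ALP: SUM → TOR → ALP = 1.1
Shortest ALP→CEN: ALP → JCT → CEN = 2.8
Total via ALP: 1.1 + 2.8 = $3.9.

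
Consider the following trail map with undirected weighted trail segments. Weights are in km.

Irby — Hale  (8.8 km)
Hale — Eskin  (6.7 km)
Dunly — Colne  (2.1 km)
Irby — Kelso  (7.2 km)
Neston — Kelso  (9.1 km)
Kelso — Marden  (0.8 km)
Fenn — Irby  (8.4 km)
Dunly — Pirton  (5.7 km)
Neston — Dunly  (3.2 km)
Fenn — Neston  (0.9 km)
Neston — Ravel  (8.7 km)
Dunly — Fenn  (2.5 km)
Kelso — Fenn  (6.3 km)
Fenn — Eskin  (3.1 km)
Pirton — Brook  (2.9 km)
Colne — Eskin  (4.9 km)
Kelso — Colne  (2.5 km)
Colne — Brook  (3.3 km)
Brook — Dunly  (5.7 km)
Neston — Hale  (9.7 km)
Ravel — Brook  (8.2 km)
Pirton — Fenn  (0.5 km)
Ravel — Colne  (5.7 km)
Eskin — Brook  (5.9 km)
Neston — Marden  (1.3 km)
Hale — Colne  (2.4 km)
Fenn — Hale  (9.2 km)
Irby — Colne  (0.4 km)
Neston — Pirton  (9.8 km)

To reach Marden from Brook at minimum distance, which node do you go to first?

Pirton

Compare a few routes:
Brook–Colne–Dunly–Fenn–Neston–Marden: 3.3+2.1+2.5+0.9+1.3 = 10.1
Brook–Colne–Kelso–Marden: 3.3+2.5+0.8 = 6.6
Brook–Colne–Dunly–Neston–Marden: 3.3+2.1+3.2+1.3 = 9.9
Brook–Pirton–Fenn–Neston–Marden: 2.9+0.5+0.9+1.3 = 5.6
The minimum is 5.6 km via Brook–Pirton–Fenn–Neston–Marden.
So from Brook the first move is to Pirton.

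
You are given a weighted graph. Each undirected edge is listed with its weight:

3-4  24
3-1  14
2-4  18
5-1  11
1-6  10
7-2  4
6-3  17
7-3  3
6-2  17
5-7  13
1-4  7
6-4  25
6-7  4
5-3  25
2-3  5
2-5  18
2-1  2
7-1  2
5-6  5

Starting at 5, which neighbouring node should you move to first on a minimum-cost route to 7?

6

Compare a few routes:
5–6–7: 5+4 = 9
5–7: 13 = 13
The minimum is 9 via 5–6–7.
So from 5 the first move is to 6.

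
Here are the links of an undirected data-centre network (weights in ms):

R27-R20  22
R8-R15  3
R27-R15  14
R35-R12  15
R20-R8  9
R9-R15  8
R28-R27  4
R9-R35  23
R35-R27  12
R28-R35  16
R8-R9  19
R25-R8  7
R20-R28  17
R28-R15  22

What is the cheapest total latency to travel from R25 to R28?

Enumerating some paths:
R25–R8–R15–R28: 7+3+22 = 32
R25–R8–R15–R27–R28: 7+3+14+4 = 28
Cheapest is R25–R8–R15–R27–R28 at 28 ms.

28 ms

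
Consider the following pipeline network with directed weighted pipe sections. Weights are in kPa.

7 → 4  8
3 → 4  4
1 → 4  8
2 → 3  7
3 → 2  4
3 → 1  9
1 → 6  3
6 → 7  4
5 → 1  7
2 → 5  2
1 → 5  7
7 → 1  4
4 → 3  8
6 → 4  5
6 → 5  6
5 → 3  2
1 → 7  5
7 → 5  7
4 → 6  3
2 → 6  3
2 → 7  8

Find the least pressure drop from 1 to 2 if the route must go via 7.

18 kPa

Shortest 1→7: 1 → 7 = 5
Shortest 7→2: 7 → 5 → 3 → 2 = 13
Total via 7: 5 + 13 = 18 kPa.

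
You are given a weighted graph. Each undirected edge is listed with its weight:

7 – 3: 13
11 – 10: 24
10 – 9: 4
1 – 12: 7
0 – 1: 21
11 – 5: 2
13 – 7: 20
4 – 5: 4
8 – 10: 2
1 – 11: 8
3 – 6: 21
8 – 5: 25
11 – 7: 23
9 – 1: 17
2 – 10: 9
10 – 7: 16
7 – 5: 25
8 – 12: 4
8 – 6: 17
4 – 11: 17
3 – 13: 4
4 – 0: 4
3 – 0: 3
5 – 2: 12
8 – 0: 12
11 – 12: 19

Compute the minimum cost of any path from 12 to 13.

23

Running Dijkstra from 12:
12: 0
8: 4  (via 12)
10: 6  (via 8)
1: 7  (via 12)
9: 10  (via 10)
2: 15  (via 10)
11: 15  (via 1)
0: 16  (via 8)
5: 17  (via 11)
3: 19  (via 0)
4: 20  (via 0)
6: 21  (via 8)
7: 22  (via 10)
13: 23  (via 3)
Shortest route: 12–8–0–3–13 = 23.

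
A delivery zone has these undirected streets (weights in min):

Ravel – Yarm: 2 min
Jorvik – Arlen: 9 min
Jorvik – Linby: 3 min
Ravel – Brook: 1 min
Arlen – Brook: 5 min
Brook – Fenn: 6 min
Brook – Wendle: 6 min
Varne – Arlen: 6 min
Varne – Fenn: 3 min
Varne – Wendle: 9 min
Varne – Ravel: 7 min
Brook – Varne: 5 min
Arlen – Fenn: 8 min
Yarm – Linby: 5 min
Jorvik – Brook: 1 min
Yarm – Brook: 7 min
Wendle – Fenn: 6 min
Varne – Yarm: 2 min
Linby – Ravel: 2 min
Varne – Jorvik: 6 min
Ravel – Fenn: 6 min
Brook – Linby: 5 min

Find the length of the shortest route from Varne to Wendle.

Candidate routes:
Varne–Wendle: 9 = 9
Varne–Yarm–Ravel–Brook–Wendle: 2+2+1+6 = 11
Varne–Brook–Wendle: 5+6 = 11
Cheapest is Varne–Wendle at 9 min.

9 min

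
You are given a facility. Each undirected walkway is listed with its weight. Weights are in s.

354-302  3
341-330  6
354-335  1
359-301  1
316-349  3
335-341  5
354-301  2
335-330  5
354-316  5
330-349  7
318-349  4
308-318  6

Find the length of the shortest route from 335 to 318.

13 s

Compare a few routes:
335 - 354 - 316 - 349 - 318: 1+5+3+4 = 13
335 - 330 - 349 - 318: 5+7+4 = 16
Cheapest is 335 - 354 - 316 - 349 - 318 at 13 s.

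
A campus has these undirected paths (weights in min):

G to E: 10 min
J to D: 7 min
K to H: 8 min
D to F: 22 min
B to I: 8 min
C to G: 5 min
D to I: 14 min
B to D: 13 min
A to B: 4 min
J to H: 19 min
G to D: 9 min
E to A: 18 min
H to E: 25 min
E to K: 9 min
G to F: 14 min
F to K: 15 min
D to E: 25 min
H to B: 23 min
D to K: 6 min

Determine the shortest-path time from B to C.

Candidate routes:
B - A - E - G - C: 4+18+10+5 = 37
B - D - K - E - G - C: 13+6+9+10+5 = 43
B - D - G - C: 13+9+5 = 27
B - I - D - G - C: 8+14+9+5 = 36
The minimum is 27 min via B - D - G - C.

27 min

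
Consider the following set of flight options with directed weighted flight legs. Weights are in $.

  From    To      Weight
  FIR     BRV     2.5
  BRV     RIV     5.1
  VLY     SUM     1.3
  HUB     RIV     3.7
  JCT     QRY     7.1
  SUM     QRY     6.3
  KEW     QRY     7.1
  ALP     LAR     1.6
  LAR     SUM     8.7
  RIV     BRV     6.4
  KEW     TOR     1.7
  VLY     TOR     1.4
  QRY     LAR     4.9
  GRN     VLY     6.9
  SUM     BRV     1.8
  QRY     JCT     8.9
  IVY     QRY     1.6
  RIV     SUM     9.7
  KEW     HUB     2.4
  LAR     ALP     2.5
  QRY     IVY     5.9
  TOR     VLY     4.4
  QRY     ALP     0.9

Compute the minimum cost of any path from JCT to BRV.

$20.1

Enumerating some paths:
JCT → QRY → LAR → SUM → BRV: 7.1+4.9+8.7+1.8 = 22.5
JCT → QRY → ALP → LAR → SUM → BRV: 7.1+0.9+1.6+8.7+1.8 = 20.1
The minimum is $20.1 via JCT → QRY → ALP → LAR → SUM → BRV.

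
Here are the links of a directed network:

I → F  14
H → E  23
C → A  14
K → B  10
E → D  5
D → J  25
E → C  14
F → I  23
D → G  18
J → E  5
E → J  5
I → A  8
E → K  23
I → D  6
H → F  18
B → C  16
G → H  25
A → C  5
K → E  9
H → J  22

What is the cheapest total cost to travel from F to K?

Running Dijkstra from F:
F: 0
I: 23  (via F)
D: 29  (via I)
A: 31  (via I)
C: 36  (via A)
G: 47  (via D)
J: 54  (via D)
E: 59  (via J)
H: 72  (via G)
K: 82  (via E)
Shortest route: F → I → D → J → E → K = 82.

82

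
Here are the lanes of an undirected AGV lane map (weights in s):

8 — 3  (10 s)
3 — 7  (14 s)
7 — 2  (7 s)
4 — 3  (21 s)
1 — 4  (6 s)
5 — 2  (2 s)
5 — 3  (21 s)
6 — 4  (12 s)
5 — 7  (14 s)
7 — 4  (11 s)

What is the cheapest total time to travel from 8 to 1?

37 s

Enumerating some paths:
8 - 3 - 7 - 4 - 1: 10+14+11+6 = 41
8 - 3 - 4 - 1: 10+21+6 = 37
Cheapest is 8 - 3 - 4 - 1 at 37 s.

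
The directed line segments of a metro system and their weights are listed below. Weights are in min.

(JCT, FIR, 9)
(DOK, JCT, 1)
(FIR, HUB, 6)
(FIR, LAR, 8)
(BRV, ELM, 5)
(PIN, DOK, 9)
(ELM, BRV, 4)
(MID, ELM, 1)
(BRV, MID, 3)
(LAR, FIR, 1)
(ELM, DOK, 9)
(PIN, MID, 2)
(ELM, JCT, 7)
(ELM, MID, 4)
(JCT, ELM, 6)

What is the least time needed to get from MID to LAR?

Candidate routes:
MID - ELM - JCT - FIR - LAR: 1+7+9+8 = 25
MID - ELM - DOK - JCT - FIR - LAR: 1+9+1+9+8 = 28
Cheapest is MID - ELM - JCT - FIR - LAR at 25 min.

25 min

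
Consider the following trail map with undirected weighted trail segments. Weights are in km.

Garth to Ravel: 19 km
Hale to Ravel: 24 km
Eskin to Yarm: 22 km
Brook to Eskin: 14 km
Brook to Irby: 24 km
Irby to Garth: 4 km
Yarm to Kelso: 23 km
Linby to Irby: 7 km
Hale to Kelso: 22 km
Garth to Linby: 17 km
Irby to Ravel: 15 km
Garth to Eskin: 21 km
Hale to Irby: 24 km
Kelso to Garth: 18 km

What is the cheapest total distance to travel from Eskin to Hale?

49 km

Candidate routes:
Eskin - Garth - Irby - Hale: 21+4+24 = 49
Eskin - Garth - Kelso - Hale: 21+18+22 = 61
Eskin - Garth - Ravel - Hale: 21+19+24 = 64
Eskin - Brook - Irby - Hale: 14+24+24 = 62
The minimum is 49 km via Eskin - Garth - Irby - Hale.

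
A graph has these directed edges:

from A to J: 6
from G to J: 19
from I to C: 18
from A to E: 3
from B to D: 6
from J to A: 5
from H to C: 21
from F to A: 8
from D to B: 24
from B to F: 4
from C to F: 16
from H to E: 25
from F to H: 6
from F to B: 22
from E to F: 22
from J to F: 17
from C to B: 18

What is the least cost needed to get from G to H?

42

Running Dijkstra from G:
G: 0
J: 19  (via G)
A: 24  (via J)
E: 27  (via A)
F: 36  (via J)
H: 42  (via F)
Shortest route: G–J–F–H = 42.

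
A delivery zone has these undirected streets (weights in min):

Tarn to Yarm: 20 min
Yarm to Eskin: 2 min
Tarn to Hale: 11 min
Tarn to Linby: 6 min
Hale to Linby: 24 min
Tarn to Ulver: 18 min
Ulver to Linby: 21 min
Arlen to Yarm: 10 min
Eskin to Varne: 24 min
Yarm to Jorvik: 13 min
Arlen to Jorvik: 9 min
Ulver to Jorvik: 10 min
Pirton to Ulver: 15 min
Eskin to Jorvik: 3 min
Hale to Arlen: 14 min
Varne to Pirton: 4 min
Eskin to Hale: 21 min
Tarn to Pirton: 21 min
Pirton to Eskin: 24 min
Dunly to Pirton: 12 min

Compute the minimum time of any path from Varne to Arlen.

Compare a few routes:
Varne → Pirton → Eskin → Yarm → Arlen: 4+24+2+10 = 40
Varne → Eskin → Yarm → Arlen: 24+2+10 = 36
Varne → Pirton → Ulver → Jorvik → Arlen: 4+15+10+9 = 38
Varne → Pirton → Eskin → Jorvik → Arlen: 4+24+3+9 = 40
Cheapest is Varne → Eskin → Yarm → Arlen at 36 min.

36 min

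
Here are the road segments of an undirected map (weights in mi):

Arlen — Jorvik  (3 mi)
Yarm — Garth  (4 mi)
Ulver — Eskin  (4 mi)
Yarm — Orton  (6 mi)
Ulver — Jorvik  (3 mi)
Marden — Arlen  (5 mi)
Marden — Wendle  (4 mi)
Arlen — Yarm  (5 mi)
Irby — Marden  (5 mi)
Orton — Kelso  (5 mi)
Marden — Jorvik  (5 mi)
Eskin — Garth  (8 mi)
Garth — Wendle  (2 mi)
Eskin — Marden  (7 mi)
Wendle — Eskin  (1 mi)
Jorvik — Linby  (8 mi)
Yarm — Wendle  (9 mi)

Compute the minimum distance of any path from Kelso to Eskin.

Shortest distances from Kelso:
Kelso: 0
Orton: 5  (via Kelso)
Yarm: 11  (via Orton)
Garth: 15  (via Yarm)
Arlen: 16  (via Yarm)
Wendle: 17  (via Garth)
Eskin: 18  (via Wendle)
Shortest route: Kelso → Orton → Yarm → Garth → Wendle → Eskin = 18 mi.

18 mi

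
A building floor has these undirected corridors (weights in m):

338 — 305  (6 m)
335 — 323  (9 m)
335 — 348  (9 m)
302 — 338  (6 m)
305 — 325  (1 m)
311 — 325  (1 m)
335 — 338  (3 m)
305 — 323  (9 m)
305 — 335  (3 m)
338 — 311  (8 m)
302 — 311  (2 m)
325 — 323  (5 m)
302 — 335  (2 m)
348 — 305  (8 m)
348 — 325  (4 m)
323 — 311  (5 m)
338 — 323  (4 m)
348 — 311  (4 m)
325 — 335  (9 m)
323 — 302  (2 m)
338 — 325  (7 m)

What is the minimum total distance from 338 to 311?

7 m

Running Dijkstra from 338:
338: 0
335: 3  (via 338)
323: 4  (via 338)
302: 5  (via 335)
305: 6  (via 338)
311: 7  (via 302)
Shortest route: 338–335–302–311 = 7 m.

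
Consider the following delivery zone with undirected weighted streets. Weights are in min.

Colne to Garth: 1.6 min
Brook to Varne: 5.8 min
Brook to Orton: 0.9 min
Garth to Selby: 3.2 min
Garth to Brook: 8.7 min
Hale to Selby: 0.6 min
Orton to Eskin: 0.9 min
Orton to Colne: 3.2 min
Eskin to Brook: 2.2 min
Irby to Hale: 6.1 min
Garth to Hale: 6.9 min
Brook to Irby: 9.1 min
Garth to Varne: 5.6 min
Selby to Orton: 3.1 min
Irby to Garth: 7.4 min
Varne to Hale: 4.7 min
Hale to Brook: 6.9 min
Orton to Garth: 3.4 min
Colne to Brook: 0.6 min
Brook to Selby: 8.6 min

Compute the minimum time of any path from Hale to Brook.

4.6 min

Enumerating some paths:
Hale - Selby - Orton - Eskin - Brook: 0.6+3.1+0.9+2.2 = 6.8
Hale - Selby - Orton - Brook: 0.6+3.1+0.9 = 4.6
Hale - Selby - Garth - Colne - Brook: 0.6+3.2+1.6+0.6 = 6
Cheapest is Hale - Selby - Orton - Brook at 4.6 min.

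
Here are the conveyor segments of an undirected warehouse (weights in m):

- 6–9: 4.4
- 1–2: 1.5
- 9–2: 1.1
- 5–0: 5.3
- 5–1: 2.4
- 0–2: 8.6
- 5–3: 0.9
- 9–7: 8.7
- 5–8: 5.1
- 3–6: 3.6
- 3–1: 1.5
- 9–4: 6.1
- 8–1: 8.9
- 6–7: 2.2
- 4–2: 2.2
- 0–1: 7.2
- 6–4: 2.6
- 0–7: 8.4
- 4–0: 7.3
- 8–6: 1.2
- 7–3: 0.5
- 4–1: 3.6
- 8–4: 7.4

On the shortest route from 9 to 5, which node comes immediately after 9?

2

Candidate routes:
9 - 6 - 7 - 3 - 5: 4.4+2.2+0.5+0.9 = 8
9 - 2 - 1 - 5: 1.1+1.5+2.4 = 5
9 - 6 - 3 - 5: 4.4+3.6+0.9 = 8.9
The minimum is 5 m via 9 - 2 - 1 - 5.
So from 9 the first move is to 2.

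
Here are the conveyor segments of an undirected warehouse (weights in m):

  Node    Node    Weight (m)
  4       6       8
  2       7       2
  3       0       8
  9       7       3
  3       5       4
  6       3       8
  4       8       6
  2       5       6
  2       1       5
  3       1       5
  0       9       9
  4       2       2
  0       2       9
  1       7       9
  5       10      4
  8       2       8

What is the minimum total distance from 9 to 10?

Candidate routes:
9 → 7 → 2 → 1 → 3 → 5 → 10: 3+2+5+5+4+4 = 23
9 → 0 → 3 → 5 → 10: 9+8+4+4 = 25
9 → 7 → 2 → 5 → 10: 3+2+6+4 = 15
9 → 7 → 1 → 3 → 5 → 10: 3+9+5+4+4 = 25
The minimum is 15 m via 9 → 7 → 2 → 5 → 10.

15 m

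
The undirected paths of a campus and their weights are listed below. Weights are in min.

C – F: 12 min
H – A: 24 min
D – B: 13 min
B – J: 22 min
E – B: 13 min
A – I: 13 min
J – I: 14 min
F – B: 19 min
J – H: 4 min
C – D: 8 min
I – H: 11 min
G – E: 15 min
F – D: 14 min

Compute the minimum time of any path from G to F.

47 min

Shortest distances from G:
G: 0
E: 15  (via G)
B: 28  (via E)
D: 41  (via B)
F: 47  (via B)
Shortest route: G → E → B → F = 47 min.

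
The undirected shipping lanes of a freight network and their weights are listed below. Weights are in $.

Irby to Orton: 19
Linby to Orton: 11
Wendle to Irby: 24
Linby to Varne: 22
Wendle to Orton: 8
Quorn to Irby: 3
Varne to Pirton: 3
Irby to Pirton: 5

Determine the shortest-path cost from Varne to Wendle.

$32

Settle nodes by increasing distance from Varne:
Varne: 0
Pirton: 3  (via Varne)
Irby: 8  (via Pirton)
Quorn: 11  (via Irby)
Linby: 22  (via Varne)
Orton: 27  (via Irby)
Wendle: 32  (via Irby)
Shortest route: Varne → Pirton → Irby → Wendle = $32.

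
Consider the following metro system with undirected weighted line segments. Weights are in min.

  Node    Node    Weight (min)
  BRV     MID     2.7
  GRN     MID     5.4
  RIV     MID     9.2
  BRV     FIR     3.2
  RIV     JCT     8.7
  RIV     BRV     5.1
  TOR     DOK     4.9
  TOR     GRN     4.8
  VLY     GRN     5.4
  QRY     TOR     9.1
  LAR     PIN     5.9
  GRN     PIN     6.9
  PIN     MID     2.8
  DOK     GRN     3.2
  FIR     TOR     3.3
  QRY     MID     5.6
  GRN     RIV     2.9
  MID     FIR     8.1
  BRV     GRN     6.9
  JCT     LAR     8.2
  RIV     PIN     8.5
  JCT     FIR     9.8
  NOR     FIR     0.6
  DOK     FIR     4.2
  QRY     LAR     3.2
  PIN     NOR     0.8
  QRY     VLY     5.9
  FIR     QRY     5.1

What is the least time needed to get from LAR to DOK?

Compare a few routes:
LAR–QRY–FIR–DOK: 3.2+5.1+4.2 = 12.5
LAR–PIN–NOR–FIR–TOR–DOK: 5.9+0.8+0.6+3.3+4.9 = 15.5
LAR–PIN–NOR–FIR–DOK: 5.9+0.8+0.6+4.2 = 11.5
The minimum is 11.5 min via LAR–PIN–NOR–FIR–DOK.

11.5 min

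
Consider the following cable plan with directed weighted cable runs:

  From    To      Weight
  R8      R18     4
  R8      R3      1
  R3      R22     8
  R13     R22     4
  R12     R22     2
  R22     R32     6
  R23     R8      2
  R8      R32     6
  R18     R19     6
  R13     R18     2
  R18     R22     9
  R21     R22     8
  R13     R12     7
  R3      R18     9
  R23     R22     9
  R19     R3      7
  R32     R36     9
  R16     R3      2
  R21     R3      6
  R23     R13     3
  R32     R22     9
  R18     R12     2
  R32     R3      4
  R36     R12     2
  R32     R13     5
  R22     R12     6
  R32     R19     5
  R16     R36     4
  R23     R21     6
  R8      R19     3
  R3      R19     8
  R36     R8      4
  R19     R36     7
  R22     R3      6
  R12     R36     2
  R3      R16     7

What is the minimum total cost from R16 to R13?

Candidate routes:
R16 - R36 - R8 - R18 - R12 - R22 - R32 - R13: 4+4+4+2+2+6+5 = 27
R16 - R3 - R18 - R12 - R22 - R32 - R13: 2+9+2+2+6+5 = 26
R16 - R3 - R22 - R32 - R13: 2+8+6+5 = 21
R16 - R36 - R8 - R32 - R13: 4+4+6+5 = 19
The minimum is 19 via R16 - R36 - R8 - R32 - R13.

19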